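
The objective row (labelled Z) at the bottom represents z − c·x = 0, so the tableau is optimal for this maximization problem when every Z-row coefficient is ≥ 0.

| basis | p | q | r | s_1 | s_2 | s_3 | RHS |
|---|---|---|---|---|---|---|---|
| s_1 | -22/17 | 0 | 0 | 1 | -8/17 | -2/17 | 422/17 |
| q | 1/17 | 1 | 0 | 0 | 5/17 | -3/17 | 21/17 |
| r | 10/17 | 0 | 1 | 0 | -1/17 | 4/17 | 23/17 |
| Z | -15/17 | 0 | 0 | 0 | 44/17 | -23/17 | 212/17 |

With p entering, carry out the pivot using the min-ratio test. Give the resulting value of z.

29/2

Ratio test on column p — row 1: entry -22/17 ≤ 0; row 2: (21/17)/(1/17) = 21; row 3: (23/17)/(10/17) = 23/10. Minimum is 23/10 at row 3 (r leaves); pivot element 10/17.
Pivot on row 3; the Z-row RHS becomes 212/17 − (-15/17)·(23/10) = 29/2.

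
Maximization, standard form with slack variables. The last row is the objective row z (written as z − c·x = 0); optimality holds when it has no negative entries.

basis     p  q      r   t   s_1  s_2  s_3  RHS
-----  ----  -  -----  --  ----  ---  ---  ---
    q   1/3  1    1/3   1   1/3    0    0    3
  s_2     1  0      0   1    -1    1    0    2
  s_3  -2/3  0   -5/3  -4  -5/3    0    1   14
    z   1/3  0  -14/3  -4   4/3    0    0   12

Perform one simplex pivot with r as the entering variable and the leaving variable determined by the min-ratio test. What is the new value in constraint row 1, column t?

3

Ratio test on column r — row 1: 3/(1/3) = 9; row 2: entry 0 ≤ 0; row 3: entry -5/3 ≤ 0. Minimum is 9 at row 1 (q leaves); pivot element 1/3.
Divide row 1 by 1/3; eliminate column r from the other rows.
In the new row 1, the t entry is the old entry divided by the pivot: 1/(1/3) = 3.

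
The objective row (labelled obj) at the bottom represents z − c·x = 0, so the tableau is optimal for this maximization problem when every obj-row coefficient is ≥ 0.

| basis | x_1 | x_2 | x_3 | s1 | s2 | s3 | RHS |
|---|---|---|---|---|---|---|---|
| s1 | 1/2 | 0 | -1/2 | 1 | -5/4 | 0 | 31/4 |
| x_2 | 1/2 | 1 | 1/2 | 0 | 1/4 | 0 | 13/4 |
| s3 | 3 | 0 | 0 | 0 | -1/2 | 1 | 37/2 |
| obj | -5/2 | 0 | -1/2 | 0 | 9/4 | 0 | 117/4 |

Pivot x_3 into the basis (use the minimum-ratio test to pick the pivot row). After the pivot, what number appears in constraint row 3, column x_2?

0

Ratio test on column x_3 — row 1: entry -1/2 ≤ 0; row 2: (13/4)/(1/2) = 13/2; row 3: entry 0 ≤ 0. Minimum is 13/2 at row 2 (x_2 leaves); pivot element 1/2.
Divide row 2 by 1/2; eliminate column x_3 from the other rows.
Row 3 update in column x_2: 0 − 0·2 = 0.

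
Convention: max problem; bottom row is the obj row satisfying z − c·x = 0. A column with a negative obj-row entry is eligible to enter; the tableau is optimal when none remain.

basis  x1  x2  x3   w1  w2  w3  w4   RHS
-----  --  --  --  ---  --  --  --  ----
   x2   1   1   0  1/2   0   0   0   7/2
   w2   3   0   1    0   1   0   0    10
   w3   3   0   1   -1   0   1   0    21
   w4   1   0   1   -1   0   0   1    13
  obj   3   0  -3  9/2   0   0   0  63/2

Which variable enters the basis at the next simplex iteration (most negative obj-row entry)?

x3

Negative obj-row entries: x3: -3.
The most negative is -3 in column x3, so x3 enters.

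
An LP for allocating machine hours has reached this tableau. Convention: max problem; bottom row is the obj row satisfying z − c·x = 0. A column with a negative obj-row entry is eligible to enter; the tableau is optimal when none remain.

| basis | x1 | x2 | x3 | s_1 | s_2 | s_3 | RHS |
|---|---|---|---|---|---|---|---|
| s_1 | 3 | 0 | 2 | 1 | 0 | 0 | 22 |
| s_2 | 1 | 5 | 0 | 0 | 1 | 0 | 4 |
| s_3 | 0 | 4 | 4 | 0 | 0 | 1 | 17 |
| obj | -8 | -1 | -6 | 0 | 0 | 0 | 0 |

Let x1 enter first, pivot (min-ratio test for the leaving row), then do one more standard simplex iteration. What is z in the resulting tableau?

Ratio test on column x1 — row 1: 22/3 = 22/3; row 2: 4/1 = 4; row 3: entry 0 ≤ 0. Minimum is 4 at row 2 (s_2 leaves); pivot element 1.
Pivot on row 2; the obj-row RHS becomes 0 − (-8)·4 = 32.
Next entering variable (most negative obj-row entry -6): x3.
Ratio test on column x3 — row 1: 10/2 = 5; row 2: entry 0 ≤ 0; row 3: 17/4 = 17/4. Minimum is 17/4 at row 3 (s_3 leaves); pivot element 4.
After the second pivot the obj-row RHS is 32 − (-6)·(17/4) = 115/2.

115/2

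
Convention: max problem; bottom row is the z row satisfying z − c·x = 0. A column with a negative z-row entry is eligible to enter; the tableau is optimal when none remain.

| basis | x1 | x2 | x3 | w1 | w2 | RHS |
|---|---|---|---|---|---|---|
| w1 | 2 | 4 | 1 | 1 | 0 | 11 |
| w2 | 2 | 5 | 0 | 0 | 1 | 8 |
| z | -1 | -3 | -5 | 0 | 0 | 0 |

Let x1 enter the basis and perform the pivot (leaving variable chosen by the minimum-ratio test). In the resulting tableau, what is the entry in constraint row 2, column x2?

Ratio test on column x1 — row 1: 11/2 = 11/2; row 2: 8/2 = 4. Minimum is 4 at row 2 (w2 leaves); pivot element 2.
Divide row 2 by 2; eliminate column x1 from the other rows.
In the new row 2, the x2 entry is the old entry divided by the pivot: 5/2 = 5/2.

5/2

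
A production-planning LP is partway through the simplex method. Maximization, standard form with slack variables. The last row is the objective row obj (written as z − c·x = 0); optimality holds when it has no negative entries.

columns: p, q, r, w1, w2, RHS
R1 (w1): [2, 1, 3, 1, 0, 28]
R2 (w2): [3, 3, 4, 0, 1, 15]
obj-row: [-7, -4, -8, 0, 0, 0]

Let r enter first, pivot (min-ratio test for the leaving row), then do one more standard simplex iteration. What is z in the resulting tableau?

35

Ratio test on column r — row 1: 28/3 = 28/3; row 2: 15/4 = 15/4. Minimum is 15/4 at row 2 (w2 leaves); pivot element 4.
Pivot on row 2; the obj-row RHS becomes 0 − (-8)·(15/4) = 30.
Next entering variable (most negative obj-row entry -1): p.
Ratio test on column p — row 1: entry -1/4 ≤ 0; row 2: (15/4)/(3/4) = 5. Minimum is 5 at row 2 (r leaves); pivot element 3/4.
After the second pivot the obj-row RHS is 30 − (-1)·5 = 35.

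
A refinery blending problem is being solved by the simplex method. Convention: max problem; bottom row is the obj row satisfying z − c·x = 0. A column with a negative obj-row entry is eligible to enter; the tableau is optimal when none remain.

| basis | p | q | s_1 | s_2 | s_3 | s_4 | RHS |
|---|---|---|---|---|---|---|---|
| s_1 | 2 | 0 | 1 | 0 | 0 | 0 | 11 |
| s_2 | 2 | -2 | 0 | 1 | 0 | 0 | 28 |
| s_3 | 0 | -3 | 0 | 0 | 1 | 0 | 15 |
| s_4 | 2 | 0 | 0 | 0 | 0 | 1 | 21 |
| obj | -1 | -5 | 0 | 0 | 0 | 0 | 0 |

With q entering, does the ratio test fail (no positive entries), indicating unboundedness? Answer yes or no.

Every constraint-row entry in column q is ≤ 0, so increasing q is unbounded.

yes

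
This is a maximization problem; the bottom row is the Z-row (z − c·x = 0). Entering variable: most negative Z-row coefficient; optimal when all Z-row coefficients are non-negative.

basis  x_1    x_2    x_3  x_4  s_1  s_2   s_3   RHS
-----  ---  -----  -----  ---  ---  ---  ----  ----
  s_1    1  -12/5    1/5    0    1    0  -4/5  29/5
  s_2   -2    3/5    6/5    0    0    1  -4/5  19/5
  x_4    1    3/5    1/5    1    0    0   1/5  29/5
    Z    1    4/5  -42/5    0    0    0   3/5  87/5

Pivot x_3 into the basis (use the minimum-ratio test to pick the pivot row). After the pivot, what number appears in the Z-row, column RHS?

Ratio test on column x_3 — row 1: (29/5)/(1/5) = 29; row 2: (19/5)/(6/5) = 19/6; row 3: (29/5)/(1/5) = 29. Minimum is 19/6 at row 2 (s_2 leaves); pivot element 6/5.
Divide row 2 by 6/5; eliminate column x_3 from the other rows.
Z-row update in column RHS: 87/5 − (-42/5)·(19/6) = 44.

44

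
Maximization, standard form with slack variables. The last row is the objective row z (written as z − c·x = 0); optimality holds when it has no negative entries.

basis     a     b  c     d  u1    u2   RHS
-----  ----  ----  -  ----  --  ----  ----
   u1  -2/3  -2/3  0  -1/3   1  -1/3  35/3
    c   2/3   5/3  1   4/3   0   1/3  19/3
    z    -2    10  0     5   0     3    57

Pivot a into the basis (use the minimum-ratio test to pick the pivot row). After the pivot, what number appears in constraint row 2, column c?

Ratio test on column a — row 1: entry -2/3 ≤ 0; row 2: (19/3)/(2/3) = 19/2. Minimum is 19/2 at row 2 (c leaves); pivot element 2/3.
Divide row 2 by 2/3; eliminate column a from the other rows.
In the new row 2, the c entry is the old entry divided by the pivot: 1/(2/3) = 3/2.

3/2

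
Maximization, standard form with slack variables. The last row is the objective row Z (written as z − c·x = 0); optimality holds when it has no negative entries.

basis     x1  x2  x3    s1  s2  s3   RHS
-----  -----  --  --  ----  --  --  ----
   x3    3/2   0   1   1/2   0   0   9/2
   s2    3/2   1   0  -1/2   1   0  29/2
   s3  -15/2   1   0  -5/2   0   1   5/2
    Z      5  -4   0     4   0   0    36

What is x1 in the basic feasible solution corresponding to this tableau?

0

x1 is not in the basis, so in the current basic feasible solution x1 = 0.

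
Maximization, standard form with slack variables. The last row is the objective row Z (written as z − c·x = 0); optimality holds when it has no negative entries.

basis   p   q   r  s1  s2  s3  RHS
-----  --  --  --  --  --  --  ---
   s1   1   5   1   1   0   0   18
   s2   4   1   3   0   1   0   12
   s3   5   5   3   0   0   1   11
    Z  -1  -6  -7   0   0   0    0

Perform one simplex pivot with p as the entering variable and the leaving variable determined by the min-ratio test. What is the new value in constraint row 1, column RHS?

Ratio test on column p — row 1: 18/1 = 18; row 2: 12/4 = 3; row 3: 11/5 = 11/5. Minimum is 11/5 at row 3 (s3 leaves); pivot element 5.
Divide row 3 by 5; eliminate column p from the other rows.
Row 1 update in column RHS: 18 − 1·(11/5) = 79/5.

79/5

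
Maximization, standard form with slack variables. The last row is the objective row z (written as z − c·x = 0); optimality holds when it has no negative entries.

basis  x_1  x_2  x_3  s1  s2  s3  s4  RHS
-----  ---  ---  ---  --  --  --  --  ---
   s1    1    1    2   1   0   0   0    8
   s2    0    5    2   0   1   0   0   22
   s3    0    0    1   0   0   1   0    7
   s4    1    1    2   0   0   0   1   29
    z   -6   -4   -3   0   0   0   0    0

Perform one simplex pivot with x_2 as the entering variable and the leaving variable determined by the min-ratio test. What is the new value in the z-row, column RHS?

88/5

Ratio test on column x_2 — row 1: 8/1 = 8; row 2: 22/5 = 22/5; row 3: entry 0 ≤ 0; row 4: 29/1 = 29. Minimum is 22/5 at row 2 (s2 leaves); pivot element 5.
Divide row 2 by 5; eliminate column x_2 from the other rows.
z-row update in column RHS: 0 − (-4)·(22/5) = 88/5.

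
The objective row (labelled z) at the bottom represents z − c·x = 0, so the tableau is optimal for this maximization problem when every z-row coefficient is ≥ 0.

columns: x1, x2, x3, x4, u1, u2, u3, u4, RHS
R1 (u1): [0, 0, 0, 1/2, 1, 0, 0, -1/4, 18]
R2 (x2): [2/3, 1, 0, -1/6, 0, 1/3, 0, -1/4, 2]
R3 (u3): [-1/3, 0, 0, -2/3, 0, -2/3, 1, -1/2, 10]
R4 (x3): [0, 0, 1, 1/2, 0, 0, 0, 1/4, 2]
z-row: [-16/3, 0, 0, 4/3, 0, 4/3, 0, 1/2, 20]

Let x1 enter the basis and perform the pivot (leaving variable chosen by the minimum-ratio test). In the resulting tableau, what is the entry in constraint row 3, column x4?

Ratio test on column x1 — row 1: entry 0 ≤ 0; row 2: 2/(2/3) = 3; row 3: entry -1/3 ≤ 0; row 4: entry 0 ≤ 0. Minimum is 3 at row 2 (x2 leaves); pivot element 2/3.
Divide row 2 by 2/3; eliminate column x1 from the other rows.
Row 3 update in column x4: -2/3 − (-1/3)·(-1/4) = -3/4.

-3/4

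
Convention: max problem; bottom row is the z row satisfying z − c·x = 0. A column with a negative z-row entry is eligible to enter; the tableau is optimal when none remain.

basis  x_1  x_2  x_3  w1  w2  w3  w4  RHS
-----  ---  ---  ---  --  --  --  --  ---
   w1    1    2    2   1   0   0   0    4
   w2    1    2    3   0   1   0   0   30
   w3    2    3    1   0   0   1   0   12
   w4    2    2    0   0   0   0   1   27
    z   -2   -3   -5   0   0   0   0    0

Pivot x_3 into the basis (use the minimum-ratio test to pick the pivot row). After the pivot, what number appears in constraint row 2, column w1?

Ratio test on column x_3 — row 1: 4/2 = 2; row 2: 30/3 = 10; row 3: 12/1 = 12; row 4: entry 0 ≤ 0. Minimum is 2 at row 1 (w1 leaves); pivot element 2.
Divide row 1 by 2; eliminate column x_3 from the other rows.
Row 2 update in column w1: 0 − 3·(1/2) = -3/2.

-3/2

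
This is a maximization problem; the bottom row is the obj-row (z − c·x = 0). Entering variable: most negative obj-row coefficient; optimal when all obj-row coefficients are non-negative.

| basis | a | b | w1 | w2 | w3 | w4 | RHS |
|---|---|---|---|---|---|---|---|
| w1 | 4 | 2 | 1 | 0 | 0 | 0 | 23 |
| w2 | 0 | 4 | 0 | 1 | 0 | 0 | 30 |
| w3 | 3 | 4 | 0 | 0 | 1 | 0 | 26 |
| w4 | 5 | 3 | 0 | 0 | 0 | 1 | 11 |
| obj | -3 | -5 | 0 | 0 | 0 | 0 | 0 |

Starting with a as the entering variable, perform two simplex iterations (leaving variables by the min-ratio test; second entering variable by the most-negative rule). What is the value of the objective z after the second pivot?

55/3

Ratio test on column a — row 1: 23/4 = 23/4; row 2: entry 0 ≤ 0; row 3: 26/3 = 26/3; row 4: 11/5 = 11/5. Minimum is 11/5 at row 4 (w4 leaves); pivot element 5.
Pivot on row 4; the obj-row RHS becomes 0 − (-3)·(11/5) = 33/5.
Next entering variable (most negative obj-row entry -16/5): b.
Ratio test on column b — row 1: entry -2/5 ≤ 0; row 2: 30/4 = 15/2; row 3: (97/5)/(11/5) = 97/11; row 4: (11/5)/(3/5) = 11/3. Minimum is 11/3 at row 4 (a leaves); pivot element 3/5.
After the second pivot the obj-row RHS is 33/5 − (-16/5)·(11/3) = 55/3.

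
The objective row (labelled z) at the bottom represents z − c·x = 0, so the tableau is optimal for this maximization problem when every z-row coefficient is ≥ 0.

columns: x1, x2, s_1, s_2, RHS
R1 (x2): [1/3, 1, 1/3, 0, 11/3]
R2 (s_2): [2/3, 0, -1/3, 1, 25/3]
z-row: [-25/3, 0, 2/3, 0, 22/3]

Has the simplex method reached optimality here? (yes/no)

The z-row has a negative entry -25/3 in column x1, so it is not optimal.

no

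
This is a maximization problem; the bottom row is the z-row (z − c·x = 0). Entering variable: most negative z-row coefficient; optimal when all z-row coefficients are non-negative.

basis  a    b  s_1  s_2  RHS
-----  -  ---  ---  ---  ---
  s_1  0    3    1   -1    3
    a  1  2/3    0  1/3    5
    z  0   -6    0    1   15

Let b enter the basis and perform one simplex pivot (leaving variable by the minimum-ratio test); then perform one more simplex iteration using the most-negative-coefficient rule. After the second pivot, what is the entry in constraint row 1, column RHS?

Ratio test on column b — row 1: 3/3 = 1; row 2: 5/(2/3) = 15/2. Minimum is 1 at row 1 (s_1 leaves); pivot element 3.
Divide row 1 by 3; eliminate column b from the other rows.
Second iteration: most negative z-row entry is -1 in column s_2, so s_2 enters.
Ratio test on column s_2 — row 1: entry -1/3 ≤ 0; row 2: (13/3)/(5/9) = 39/5. Minimum is 39/5 at row 2 (a leaves); pivot element 5/9.
Divide row 2 by 5/9; eliminate column s_2 from the other rows.
After both pivots, the entry at constraint row 1, column RHS is 18/5.

18/5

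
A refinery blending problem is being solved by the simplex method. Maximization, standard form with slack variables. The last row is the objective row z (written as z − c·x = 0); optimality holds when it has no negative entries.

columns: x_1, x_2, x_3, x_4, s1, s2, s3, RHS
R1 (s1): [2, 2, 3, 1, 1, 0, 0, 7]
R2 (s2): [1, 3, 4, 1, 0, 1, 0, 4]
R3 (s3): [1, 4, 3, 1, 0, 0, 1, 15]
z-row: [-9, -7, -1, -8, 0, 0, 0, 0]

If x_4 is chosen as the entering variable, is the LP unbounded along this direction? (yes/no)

no

Column x_4 has positive entries in row(s) 1, 2, 3, so the ratio test bounds it — not unbounded.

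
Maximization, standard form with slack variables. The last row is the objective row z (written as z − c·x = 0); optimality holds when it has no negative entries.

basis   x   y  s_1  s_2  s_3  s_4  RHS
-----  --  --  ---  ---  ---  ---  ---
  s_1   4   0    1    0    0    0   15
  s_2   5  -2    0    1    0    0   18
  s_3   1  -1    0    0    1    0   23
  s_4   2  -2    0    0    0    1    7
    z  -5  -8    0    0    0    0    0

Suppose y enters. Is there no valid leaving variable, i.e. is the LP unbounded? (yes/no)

yes

Every constraint-row entry in column y is ≤ 0, so increasing y is unbounded.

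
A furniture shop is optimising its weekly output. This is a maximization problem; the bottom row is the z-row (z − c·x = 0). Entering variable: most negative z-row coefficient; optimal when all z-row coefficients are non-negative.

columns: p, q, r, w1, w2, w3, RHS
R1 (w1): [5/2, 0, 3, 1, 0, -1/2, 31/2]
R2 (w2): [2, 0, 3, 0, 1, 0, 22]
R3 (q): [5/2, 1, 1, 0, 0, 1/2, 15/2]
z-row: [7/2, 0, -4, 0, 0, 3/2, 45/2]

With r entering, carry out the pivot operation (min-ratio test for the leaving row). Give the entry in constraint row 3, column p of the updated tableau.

Ratio test on column r — row 1: (31/2)/3 = 31/6; row 2: 22/3 = 22/3; row 3: (15/2)/1 = 15/2. Minimum is 31/6 at row 1 (w1 leaves); pivot element 3.
Divide row 1 by 3; eliminate column r from the other rows.
Row 3 update in column p: 5/2 − 1·(5/6) = 5/3.

5/3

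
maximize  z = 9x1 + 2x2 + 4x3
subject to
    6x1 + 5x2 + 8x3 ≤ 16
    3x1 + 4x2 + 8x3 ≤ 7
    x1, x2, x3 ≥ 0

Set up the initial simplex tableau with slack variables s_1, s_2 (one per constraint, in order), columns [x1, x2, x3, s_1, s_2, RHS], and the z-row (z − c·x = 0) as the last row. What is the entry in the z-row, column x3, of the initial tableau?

-4

The z-row carries the negated objective coefficients: the x3 entry is -4.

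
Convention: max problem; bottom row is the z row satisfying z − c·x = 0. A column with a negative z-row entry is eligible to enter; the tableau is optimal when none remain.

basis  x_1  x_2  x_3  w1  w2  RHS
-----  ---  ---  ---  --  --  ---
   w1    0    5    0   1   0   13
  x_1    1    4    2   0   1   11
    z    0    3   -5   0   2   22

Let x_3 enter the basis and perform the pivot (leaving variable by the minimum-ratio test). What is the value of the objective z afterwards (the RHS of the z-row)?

99/2

Ratio test on column x_3 — row 1: entry 0 ≤ 0; row 2: 11/2 = 11/2. Minimum is 11/2 at row 2 (x_1 leaves); pivot element 2.
Pivot on row 2; the z-row RHS becomes 22 − (-5)·(11/2) = 99/2.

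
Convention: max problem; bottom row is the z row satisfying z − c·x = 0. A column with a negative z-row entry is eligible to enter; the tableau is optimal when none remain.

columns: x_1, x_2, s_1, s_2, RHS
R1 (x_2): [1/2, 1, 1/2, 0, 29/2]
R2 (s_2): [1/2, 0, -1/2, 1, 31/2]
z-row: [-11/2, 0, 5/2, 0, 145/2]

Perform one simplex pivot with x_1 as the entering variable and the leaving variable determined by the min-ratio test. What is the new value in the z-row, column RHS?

Ratio test on column x_1 — row 1: (29/2)/(1/2) = 29; row 2: (31/2)/(1/2) = 31. Minimum is 29 at row 1 (x_2 leaves); pivot element 1/2.
Divide row 1 by 1/2; eliminate column x_1 from the other rows.
z-row update in column RHS: 145/2 − (-11/2)·29 = 232.

232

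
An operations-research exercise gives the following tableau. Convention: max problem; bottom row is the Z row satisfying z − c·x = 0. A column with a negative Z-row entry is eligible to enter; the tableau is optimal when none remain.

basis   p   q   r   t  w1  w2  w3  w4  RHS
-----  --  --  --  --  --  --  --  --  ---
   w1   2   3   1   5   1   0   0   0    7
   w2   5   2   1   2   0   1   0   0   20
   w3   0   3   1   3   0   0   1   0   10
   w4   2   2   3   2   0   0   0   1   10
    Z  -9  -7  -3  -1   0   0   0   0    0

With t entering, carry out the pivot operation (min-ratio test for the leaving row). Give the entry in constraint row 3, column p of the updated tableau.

Ratio test on column t — row 1: 7/5 = 7/5; row 2: 20/2 = 10; row 3: 10/3 = 10/3; row 4: 10/2 = 5. Minimum is 7/5 at row 1 (w1 leaves); pivot element 5.
Divide row 1 by 5; eliminate column t from the other rows.
Row 3 update in column p: 0 − 3·(2/5) = -6/5.

-6/5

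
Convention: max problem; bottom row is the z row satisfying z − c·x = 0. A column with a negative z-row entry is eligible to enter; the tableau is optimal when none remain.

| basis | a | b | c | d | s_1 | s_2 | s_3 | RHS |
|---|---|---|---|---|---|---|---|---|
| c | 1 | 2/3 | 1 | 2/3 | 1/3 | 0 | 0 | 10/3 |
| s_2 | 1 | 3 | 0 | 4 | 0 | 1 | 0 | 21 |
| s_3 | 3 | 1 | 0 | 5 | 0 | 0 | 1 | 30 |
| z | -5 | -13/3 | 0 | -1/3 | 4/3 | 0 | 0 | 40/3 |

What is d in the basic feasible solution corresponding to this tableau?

d is not in the basis, so in the current basic feasible solution d = 0.

0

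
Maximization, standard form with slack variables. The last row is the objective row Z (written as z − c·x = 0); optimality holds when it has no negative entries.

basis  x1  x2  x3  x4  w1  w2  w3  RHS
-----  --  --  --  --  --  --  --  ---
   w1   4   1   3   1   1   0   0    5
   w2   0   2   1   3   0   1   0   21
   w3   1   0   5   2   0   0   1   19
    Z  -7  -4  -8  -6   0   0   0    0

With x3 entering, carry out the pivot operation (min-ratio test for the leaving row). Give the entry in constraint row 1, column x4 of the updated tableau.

Ratio test on column x3 — row 1: 5/3 = 5/3; row 2: 21/1 = 21; row 3: 19/5 = 19/5. Minimum is 5/3 at row 1 (w1 leaves); pivot element 3.
Divide row 1 by 3; eliminate column x3 from the other rows.
In the new row 1, the x4 entry is the old entry divided by the pivot: 1/3 = 1/3.

1/3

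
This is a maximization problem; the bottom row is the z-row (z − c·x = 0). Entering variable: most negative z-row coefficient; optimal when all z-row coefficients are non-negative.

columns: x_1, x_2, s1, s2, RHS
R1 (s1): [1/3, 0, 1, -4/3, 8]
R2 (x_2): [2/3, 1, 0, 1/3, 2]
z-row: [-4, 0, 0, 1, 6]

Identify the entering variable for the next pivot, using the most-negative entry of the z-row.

x_1

Negative z-row entries: x_1: -4.
The most negative is -4 in column x_1, so x_1 enters.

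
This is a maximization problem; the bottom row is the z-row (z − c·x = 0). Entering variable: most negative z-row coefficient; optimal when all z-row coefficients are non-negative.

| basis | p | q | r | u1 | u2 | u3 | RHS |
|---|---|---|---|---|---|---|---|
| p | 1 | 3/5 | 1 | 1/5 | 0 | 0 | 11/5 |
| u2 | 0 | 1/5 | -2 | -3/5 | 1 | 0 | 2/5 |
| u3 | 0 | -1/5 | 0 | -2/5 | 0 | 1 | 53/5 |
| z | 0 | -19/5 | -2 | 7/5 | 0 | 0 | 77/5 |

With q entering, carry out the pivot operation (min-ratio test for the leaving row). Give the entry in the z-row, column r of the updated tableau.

Ratio test on column q — row 1: (11/5)/(3/5) = 11/3; row 2: (2/5)/(1/5) = 2; row 3: entry -1/5 ≤ 0. Minimum is 2 at row 2 (u2 leaves); pivot element 1/5.
Divide row 2 by 1/5; eliminate column q from the other rows.
z-row update in column r: -2 − (-19/5)·(-10) = -40.

-40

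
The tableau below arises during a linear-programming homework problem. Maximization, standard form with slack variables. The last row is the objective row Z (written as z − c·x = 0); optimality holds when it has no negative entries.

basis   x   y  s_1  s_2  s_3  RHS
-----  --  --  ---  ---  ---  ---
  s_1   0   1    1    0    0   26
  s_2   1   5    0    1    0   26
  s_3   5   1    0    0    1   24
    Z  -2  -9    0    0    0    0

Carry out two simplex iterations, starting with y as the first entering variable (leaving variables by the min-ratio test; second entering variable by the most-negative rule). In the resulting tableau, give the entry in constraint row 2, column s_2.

5/24

Ratio test on column y — row 1: 26/1 = 26; row 2: 26/5 = 26/5; row 3: 24/1 = 24. Minimum is 26/5 at row 2 (s_2 leaves); pivot element 5.
Divide row 2 by 5; eliminate column y from the other rows.
Second iteration: most negative Z-row entry is -1/5 in column x, so x enters.
Ratio test on column x — row 1: entry -1/5 ≤ 0; row 2: (26/5)/(1/5) = 26; row 3: (94/5)/(24/5) = 47/12. Minimum is 47/12 at row 3 (s_3 leaves); pivot element 24/5.
Divide row 3 by 24/5; eliminate column x from the other rows.
After both pivots, the entry at constraint row 2, column s_2 is 5/24.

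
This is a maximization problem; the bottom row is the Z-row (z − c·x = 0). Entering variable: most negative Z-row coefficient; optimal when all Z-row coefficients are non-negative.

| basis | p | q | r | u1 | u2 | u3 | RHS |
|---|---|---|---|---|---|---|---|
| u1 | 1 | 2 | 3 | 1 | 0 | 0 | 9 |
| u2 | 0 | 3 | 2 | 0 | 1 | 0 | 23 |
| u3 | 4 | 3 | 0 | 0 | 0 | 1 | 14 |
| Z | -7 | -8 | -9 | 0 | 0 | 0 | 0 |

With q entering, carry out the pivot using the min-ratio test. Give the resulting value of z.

36

Ratio test on column q — row 1: 9/2 = 9/2; row 2: 23/3 = 23/3; row 3: 14/3 = 14/3. Minimum is 9/2 at row 1 (u1 leaves); pivot element 2.
Pivot on row 1; the Z-row RHS becomes 0 − (-8)·(9/2) = 36.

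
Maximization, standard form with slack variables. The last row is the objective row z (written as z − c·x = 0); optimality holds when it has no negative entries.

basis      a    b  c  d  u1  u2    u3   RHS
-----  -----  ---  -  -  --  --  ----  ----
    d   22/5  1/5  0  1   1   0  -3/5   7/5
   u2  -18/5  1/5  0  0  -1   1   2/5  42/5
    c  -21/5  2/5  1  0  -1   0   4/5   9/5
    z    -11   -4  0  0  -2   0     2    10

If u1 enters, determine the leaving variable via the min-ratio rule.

Column u1 entries and ratios — d: (7/5)/1 = 7/5; u2: -1 ≤ 0, skip; c: -1 ≤ 0, skip.
Smallest ratio is 7/5 in the row of d, so d leaves.

d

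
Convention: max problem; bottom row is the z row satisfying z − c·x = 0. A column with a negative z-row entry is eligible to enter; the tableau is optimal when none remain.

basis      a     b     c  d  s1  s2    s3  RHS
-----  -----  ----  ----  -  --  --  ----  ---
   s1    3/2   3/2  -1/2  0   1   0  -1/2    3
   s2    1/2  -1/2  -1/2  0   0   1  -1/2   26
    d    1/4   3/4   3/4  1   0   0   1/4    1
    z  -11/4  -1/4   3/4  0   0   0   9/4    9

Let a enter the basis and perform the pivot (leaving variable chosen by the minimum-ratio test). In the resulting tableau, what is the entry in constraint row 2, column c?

-1/3

Ratio test on column a — row 1: 3/(3/2) = 2; row 2: 26/(1/2) = 52; row 3: 1/(1/4) = 4. Minimum is 2 at row 1 (s1 leaves); pivot element 3/2.
Divide row 1 by 3/2; eliminate column a from the other rows.
Row 2 update in column c: -1/2 − (1/2)·(-1/3) = -1/3.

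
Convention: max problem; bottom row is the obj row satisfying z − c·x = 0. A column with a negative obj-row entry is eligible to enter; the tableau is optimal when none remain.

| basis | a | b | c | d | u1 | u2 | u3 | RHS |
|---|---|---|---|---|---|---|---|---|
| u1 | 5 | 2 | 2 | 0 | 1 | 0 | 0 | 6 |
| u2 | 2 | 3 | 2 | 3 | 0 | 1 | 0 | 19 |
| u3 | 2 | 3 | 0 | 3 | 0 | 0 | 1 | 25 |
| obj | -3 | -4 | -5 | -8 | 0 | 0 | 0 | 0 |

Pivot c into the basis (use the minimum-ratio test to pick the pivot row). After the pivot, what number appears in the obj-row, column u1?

Ratio test on column c — row 1: 6/2 = 3; row 2: 19/2 = 19/2; row 3: entry 0 ≤ 0. Minimum is 3 at row 1 (u1 leaves); pivot element 2.
Divide row 1 by 2; eliminate column c from the other rows.
obj-row update in column u1: 0 − (-5)·(1/2) = 5/2.

5/2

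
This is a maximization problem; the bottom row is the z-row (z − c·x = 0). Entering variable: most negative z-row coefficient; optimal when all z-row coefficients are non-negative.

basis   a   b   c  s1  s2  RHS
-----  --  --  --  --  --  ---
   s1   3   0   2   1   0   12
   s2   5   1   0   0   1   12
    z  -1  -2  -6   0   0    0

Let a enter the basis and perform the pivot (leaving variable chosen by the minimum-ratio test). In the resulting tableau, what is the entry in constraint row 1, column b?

Ratio test on column a — row 1: 12/3 = 4; row 2: 12/5 = 12/5. Minimum is 12/5 at row 2 (s2 leaves); pivot element 5.
Divide row 2 by 5; eliminate column a from the other rows.
Row 1 update in column b: 0 − 3·(1/5) = -3/5.

-3/5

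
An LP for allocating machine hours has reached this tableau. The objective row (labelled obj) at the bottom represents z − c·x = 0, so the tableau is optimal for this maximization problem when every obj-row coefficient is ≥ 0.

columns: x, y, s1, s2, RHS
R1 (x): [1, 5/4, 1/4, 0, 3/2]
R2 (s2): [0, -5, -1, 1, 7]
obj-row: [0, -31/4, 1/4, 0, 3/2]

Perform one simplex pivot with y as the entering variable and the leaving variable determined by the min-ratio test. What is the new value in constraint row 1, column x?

Ratio test on column y — row 1: (3/2)/(5/4) = 6/5; row 2: entry -5 ≤ 0. Minimum is 6/5 at row 1 (x leaves); pivot element 5/4.
Divide row 1 by 5/4; eliminate column y from the other rows.
In the new row 1, the x entry is the old entry divided by the pivot: 1/(5/4) = 4/5.

4/5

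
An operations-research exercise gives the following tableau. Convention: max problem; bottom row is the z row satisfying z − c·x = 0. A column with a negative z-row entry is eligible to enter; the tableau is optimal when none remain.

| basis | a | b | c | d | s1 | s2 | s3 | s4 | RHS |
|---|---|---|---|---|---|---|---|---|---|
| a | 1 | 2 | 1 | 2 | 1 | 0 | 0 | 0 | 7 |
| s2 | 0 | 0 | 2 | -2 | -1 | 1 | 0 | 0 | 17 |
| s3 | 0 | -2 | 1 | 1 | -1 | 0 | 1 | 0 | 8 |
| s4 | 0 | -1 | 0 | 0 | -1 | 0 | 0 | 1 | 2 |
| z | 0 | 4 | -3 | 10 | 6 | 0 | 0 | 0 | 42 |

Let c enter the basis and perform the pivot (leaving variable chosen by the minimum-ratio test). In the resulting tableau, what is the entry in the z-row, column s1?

9

Ratio test on column c — row 1: 7/1 = 7; row 2: 17/2 = 17/2; row 3: 8/1 = 8; row 4: entry 0 ≤ 0. Minimum is 7 at row 1 (a leaves); pivot element 1.
Divide row 1 by 1; eliminate column c from the other rows.
z-row update in column s1: 6 − (-3)·1 = 9.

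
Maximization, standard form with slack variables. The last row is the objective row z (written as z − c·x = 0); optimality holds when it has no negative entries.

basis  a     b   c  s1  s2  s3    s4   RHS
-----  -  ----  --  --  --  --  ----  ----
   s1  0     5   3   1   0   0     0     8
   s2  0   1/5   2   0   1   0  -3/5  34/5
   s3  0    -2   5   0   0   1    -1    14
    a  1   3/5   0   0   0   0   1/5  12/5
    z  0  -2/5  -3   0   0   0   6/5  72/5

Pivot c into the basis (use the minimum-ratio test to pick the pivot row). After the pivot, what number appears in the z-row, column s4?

6/5

Ratio test on column c — row 1: 8/3 = 8/3; row 2: (34/5)/2 = 17/5; row 3: 14/5 = 14/5; row 4: entry 0 ≤ 0. Minimum is 8/3 at row 1 (s1 leaves); pivot element 3.
Divide row 1 by 3; eliminate column c from the other rows.
z-row update in column s4: 6/5 − (-3)·0 = 6/5.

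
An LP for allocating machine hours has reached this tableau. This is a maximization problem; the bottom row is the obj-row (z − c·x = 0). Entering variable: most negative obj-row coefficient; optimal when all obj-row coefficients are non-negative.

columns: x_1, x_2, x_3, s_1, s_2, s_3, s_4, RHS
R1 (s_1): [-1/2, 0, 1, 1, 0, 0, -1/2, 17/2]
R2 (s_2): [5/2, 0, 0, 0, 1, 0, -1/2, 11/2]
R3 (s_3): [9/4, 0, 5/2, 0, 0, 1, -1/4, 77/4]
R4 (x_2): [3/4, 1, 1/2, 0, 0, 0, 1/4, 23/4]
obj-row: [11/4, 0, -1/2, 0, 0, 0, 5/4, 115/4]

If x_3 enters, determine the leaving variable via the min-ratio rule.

Column x_3 entries and ratios — s_1: (17/2)/1 = 17/2; s_2: 0 ≤ 0, skip; s_3: (77/4)/(5/2) = 77/10; x_2: (23/4)/(1/2) = 23/2.
Smallest ratio is 77/10 in the row of s_3, so s_3 leaves.

s_3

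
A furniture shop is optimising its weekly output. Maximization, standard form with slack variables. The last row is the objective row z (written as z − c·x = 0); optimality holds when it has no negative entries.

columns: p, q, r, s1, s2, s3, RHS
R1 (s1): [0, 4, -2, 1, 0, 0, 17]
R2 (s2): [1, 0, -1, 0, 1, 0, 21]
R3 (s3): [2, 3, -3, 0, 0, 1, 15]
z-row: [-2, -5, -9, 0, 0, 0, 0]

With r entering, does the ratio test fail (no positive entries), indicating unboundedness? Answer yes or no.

yes

Every constraint-row entry in column r is ≤ 0, so increasing r is unbounded.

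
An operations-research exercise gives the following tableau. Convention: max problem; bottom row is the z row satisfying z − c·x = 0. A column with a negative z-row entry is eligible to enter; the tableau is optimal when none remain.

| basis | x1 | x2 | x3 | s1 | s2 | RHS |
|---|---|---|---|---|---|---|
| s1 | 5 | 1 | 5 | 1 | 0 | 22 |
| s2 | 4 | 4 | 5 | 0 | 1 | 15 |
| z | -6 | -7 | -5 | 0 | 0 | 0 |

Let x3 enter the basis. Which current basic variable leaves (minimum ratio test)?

Column x3 entries and ratios — s1: 22/5 = 22/5; s2: 15/5 = 3.
Smallest ratio is 3 in the row of s2, so s2 leaves.

s2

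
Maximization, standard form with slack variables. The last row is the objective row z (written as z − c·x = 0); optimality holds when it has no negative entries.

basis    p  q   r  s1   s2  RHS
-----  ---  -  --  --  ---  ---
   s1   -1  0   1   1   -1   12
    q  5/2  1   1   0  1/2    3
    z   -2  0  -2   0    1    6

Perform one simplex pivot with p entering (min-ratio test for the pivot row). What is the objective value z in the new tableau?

Ratio test on column p — row 1: entry -1 ≤ 0; row 2: 3/(5/2) = 6/5. Minimum is 6/5 at row 2 (q leaves); pivot element 5/2.
Pivot on row 2; the z-row RHS becomes 6 − (-2)·(6/5) = 42/5.

42/5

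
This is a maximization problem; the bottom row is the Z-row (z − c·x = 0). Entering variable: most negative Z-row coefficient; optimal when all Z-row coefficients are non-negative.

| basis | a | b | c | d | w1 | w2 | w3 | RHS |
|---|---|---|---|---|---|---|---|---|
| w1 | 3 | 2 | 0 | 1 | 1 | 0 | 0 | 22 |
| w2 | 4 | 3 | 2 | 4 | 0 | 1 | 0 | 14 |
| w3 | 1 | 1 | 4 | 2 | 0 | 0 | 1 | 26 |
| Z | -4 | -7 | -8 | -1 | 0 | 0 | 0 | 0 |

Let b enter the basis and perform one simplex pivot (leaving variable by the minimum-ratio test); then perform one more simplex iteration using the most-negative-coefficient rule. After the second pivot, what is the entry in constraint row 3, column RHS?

32/5

Ratio test on column b — row 1: 22/2 = 11; row 2: 14/3 = 14/3; row 3: 26/1 = 26. Minimum is 14/3 at row 2 (w2 leaves); pivot element 3.
Divide row 2 by 3; eliminate column b from the other rows.
Second iteration: most negative Z-row entry is -10/3 in column c, so c enters.
Ratio test on column c — row 1: entry -4/3 ≤ 0; row 2: (14/3)/(2/3) = 7; row 3: (64/3)/(10/3) = 32/5. Minimum is 32/5 at row 3 (w3 leaves); pivot element 10/3.
Divide row 3 by 10/3; eliminate column c from the other rows.
After both pivots, the entry at constraint row 3, column RHS is 32/5.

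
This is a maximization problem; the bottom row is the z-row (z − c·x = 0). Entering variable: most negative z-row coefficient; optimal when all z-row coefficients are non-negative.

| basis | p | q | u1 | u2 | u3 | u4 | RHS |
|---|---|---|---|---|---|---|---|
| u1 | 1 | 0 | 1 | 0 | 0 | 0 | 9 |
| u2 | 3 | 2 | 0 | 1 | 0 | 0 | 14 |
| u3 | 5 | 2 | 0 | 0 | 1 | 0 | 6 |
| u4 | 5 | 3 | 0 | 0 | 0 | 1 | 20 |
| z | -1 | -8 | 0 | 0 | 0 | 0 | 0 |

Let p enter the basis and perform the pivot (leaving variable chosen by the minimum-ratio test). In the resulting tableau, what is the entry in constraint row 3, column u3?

1/5

Ratio test on column p — row 1: 9/1 = 9; row 2: 14/3 = 14/3; row 3: 6/5 = 6/5; row 4: 20/5 = 4. Minimum is 6/5 at row 3 (u3 leaves); pivot element 5.
Divide row 3 by 5; eliminate column p from the other rows.
In the new row 3, the u3 entry is the old entry divided by the pivot: 1/5 = 1/5.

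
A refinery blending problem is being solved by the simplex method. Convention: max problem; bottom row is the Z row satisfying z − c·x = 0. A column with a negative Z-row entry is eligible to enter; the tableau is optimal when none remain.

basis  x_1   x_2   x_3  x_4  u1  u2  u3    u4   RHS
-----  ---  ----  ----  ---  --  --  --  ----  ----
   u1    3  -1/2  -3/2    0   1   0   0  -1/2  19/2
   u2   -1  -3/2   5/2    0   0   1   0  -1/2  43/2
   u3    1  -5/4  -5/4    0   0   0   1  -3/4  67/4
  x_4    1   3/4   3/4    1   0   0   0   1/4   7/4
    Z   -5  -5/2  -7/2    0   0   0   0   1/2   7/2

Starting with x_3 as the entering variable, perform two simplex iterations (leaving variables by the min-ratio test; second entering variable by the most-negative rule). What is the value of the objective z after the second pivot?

Ratio test on column x_3 — row 1: entry -3/2 ≤ 0; row 2: (43/2)/(5/2) = 43/5; row 3: entry -5/4 ≤ 0; row 4: (7/4)/(3/4) = 7/3. Minimum is 7/3 at row 4 (x_4 leaves); pivot element 3/4.
Pivot on row 4; the Z-row RHS becomes 7/2 − (-7/2)·(7/3) = 35/3.
Next entering variable (most negative Z-row entry -1/3): x_1.
Ratio test on column x_1 — row 1: 13/5 = 13/5; row 2: entry -13/3 ≤ 0; row 3: (59/3)/(8/3) = 59/8; row 4: (7/3)/(4/3) = 7/4. Minimum is 7/4 at row 4 (x_3 leaves); pivot element 4/3.
After the second pivot the Z-row RHS is 35/3 − (-1/3)·(7/4) = 49/4.

49/4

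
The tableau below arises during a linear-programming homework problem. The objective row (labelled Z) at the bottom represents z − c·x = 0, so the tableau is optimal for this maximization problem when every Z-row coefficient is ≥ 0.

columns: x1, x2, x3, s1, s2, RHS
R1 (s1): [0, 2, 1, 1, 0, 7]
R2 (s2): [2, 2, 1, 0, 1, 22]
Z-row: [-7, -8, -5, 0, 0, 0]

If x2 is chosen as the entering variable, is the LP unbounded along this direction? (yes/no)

no

Column x2 has positive entries in row(s) 1, 2, so the ratio test bounds it — not unbounded.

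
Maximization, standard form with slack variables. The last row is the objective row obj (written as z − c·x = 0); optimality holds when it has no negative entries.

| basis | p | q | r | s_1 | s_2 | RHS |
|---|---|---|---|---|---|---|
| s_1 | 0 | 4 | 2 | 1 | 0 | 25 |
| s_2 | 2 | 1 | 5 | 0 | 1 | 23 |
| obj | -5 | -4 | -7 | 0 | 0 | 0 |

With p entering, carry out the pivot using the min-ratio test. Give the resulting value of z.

115/2

Ratio test on column p — row 1: entry 0 ≤ 0; row 2: 23/2 = 23/2. Minimum is 23/2 at row 2 (s_2 leaves); pivot element 2.
Pivot on row 2; the obj-row RHS becomes 0 − (-5)·(23/2) = 115/2.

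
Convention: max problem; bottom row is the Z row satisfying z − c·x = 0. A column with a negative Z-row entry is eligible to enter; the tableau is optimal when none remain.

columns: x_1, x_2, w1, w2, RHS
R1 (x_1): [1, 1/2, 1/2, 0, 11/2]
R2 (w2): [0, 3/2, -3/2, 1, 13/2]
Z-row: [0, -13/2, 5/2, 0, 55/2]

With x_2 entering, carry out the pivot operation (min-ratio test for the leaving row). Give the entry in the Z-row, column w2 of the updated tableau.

Ratio test on column x_2 — row 1: (11/2)/(1/2) = 11; row 2: (13/2)/(3/2) = 13/3. Minimum is 13/3 at row 2 (w2 leaves); pivot element 3/2.
Divide row 2 by 3/2; eliminate column x_2 from the other rows.
Z-row update in column w2: 0 − (-13/2)·(2/3) = 13/3.

13/3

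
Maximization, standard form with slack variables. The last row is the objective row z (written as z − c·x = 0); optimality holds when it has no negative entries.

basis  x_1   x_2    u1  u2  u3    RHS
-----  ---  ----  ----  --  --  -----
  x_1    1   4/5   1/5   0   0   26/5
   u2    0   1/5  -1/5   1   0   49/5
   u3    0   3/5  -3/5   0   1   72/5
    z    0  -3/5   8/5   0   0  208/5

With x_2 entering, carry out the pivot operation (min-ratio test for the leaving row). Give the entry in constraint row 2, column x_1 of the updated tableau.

-1/4

Ratio test on column x_2 — row 1: (26/5)/(4/5) = 13/2; row 2: (49/5)/(1/5) = 49; row 3: (72/5)/(3/5) = 24. Minimum is 13/2 at row 1 (x_1 leaves); pivot element 4/5.
Divide row 1 by 4/5; eliminate column x_2 from the other rows.
Row 2 update in column x_1: 0 − (1/5)·(5/4) = -1/4.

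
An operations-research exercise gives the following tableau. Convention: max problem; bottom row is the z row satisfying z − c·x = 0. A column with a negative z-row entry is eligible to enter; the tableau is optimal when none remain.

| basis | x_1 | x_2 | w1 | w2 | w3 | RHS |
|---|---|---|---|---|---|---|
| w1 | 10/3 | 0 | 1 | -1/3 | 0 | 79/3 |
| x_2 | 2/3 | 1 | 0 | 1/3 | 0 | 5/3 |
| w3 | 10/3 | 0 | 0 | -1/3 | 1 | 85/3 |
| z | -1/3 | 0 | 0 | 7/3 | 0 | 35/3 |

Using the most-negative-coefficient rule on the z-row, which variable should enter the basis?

x_1

Negative z-row entries: x_1: -1/3.
The most negative is -1/3 in column x_1, so x_1 enters.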